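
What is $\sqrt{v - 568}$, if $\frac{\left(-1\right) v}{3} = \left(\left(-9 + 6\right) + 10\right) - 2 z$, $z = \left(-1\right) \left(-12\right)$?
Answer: $i \sqrt{517} \approx 22.738 i$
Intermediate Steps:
$z = 12$
$v = 51$ ($v = - 3 \left(\left(\left(-9 + 6\right) + 10\right) - 24\right) = - 3 \left(\left(-3 + 10\right) - 24\right) = - 3 \left(7 - 24\right) = \left(-3\right) \left(-17\right) = 51$)
$\sqrt{v - 568} = \sqrt{51 - 568} = \sqrt{-517} = i \sqrt{517}$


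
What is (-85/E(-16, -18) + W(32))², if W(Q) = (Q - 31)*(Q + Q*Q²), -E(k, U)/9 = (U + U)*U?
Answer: 36591743587399225/34012224 ≈ 1.0758e+9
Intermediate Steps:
E(k, U) = -18*U² (E(k, U) = -9*(U + U)*U = -9*2*U*U = -18*U²)
W(Q) = (-31 + Q)*(Q + Q³)
(-85/E(-16, -18) + W(32))² = (-85/((-18*(-18)²)) + 32*(-31 + 32 + 32³ - 31*32²))² = (-85/((-18*324)) + 32*(-31 + 32 + 32768 - 31*1024))² = (-85/(-5832) + 32*(-31 + 32 + 32768 - 31744))² = (-85*(-1/5832) + 32*1025)² = (85/5832 + 32800)² = (191289685/5832)² = 36591743587399225/34012224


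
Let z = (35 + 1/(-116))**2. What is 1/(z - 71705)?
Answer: -13456/948386999 ≈ -1.4188e-5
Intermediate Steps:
z = 16475481/13456 (z = (35 - 1/116)**2 = (4059/116)**2 = 16475481/13456 ≈ 1224.4)
1/(z - 71705) = 1/(16475481/13456 - 71705) = 1/(-948386999/13456) = -13456/948386999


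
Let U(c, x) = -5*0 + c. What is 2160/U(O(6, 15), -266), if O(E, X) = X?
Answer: 144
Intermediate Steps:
U(c, x) = c (U(c, x) = 0 + c = c)
2160/U(O(6, 15), -266) = 2160/15 = 2160*(1/15) = 144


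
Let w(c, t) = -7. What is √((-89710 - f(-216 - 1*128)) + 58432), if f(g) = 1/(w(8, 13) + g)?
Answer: I*√428164503/117 ≈ 176.86*I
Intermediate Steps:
f(g) = 1/(-7 + g)
√((-89710 - f(-216 - 1*128)) + 58432) = √((-89710 - 1/(-7 + (-216 - 1*128))) + 58432) = √((-89710 - 1/(-7 + (-216 - 128))) + 58432) = √((-89710 - 1/(-7 - 344)) + 58432) = √((-89710 - 1/(-351)) + 58432) = √((-89710 - 1*(-1/351)) + 58432) = √((-89710 + 1/351) + 58432) = √(-31488209/351 + 58432) = √(-10978577/351) = I*√428164503/117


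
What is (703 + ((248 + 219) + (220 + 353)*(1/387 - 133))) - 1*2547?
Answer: -10008403/129 ≈ -77585.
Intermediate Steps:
(703 + ((248 + 219) + (220 + 353)*(1/387 - 133))) - 1*2547 = (703 + (467 + 573*(1/387 - 133))) - 2547 = (703 + (467 + 573*(-51470/387))) - 2547 = (703 + (467 - 9830770/129)) - 2547 = (703 - 9770527/129) - 2547 = -9679840/129 - 2547 = -10008403/129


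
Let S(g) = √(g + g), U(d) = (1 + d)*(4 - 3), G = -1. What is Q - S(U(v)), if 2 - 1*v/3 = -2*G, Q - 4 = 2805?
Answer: 2809 - √2 ≈ 2807.6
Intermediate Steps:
Q = 2809 (Q = 4 + 2805 = 2809)
v = 0 (v = 6 - (-6)*(-1) = 6 - 3*2 = 6 - 6 = 0)
U(d) = 1 + d (U(d) = (1 + d)*1 = 1 + d)
S(g) = √2*√g (S(g) = √(2*g) = √2*√g)
Q - S(U(v)) = 2809 - √2*√(1 + 0) = 2809 - √2*√1 = 2809 - √2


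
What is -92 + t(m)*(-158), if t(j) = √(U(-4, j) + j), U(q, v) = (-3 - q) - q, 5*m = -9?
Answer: -92 - 632*√5/5 ≈ -374.64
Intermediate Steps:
m = -9/5 (m = (⅕)*(-9) = -9/5 ≈ -1.8000)
U(q, v) = -3 - 2*q
t(j) = √(5 + j) (t(j) = √((-3 - 2*(-4)) + j) = √((-3 + 8) + j) = √(5 + j))
-92 + t(m)*(-158) = -92 + √(5 - 9/5)*(-158) = -92 + √(16/5)*(-158) = -92 + (4*√5/5)*(-158) = -92 - 632*√5/5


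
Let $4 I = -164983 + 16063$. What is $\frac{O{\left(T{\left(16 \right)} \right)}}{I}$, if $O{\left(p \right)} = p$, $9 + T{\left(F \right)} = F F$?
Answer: $- \frac{247}{37230} \approx -0.0066344$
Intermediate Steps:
$T{\left(F \right)} = -9 + F^{2}$ ($T{\left(F \right)} = -9 + F F = -9 + F^{2}$)
$I = -37230$ ($I = \frac{-164983 + 16063}{4} = \frac{1}{4} \left(-148920\right) = -37230$)
$\frac{O{\left(T{\left(16 \right)} \right)}}{I} = \frac{-9 + 16^{2}}{-37230} = \left(-9 + 256\right) \left(- \frac{1}{37230}\right) = 247 \left(- \frac{1}{37230}\right) = - \frac{247}{37230}$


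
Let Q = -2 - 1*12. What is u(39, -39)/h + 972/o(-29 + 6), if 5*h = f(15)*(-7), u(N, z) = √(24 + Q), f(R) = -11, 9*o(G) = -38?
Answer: -4374/19 + 5*√10/77 ≈ -230.01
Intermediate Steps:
o(G) = -38/9 (o(G) = (⅑)*(-38) = -38/9)
Q = -14 (Q = -2 - 12 = -14)
u(N, z) = √10 (u(N, z) = √(24 - 14) = √10)
h = 77/5 (h = (-11*(-7))/5 = (⅕)*77 = 77/5 ≈ 15.400)
u(39, -39)/h + 972/o(-29 + 6) = √10/(77/5) + 972/(-38/9) = √10*(5/77) + 972*(-9/38) = 5*√10/77 - 4374/19 = -4374/19 + 5*√10/77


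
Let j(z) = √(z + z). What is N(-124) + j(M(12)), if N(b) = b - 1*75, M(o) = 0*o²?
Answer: -199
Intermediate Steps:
M(o) = 0
N(b) = -75 + b (N(b) = b - 75 = -75 + b)
j(z) = √2*√z (j(z) = √(2*z) = √2*√z)
N(-124) + j(M(12)) = (-75 - 124) + √2*√0 = -199 + √2*0 = -199 + 0 = -199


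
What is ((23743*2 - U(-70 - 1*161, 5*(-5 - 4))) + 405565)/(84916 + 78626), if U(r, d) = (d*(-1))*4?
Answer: 150957/54514 ≈ 2.7691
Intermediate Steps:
U(r, d) = -4*d (U(r, d) = -d*4 = -4*d)
((23743*2 - U(-70 - 1*161, 5*(-5 - 4))) + 405565)/(84916 + 78626) = ((23743*2 - (-4)*5*(-5 - 4)) + 405565)/(84916 + 78626) = ((47486 - (-4)*5*(-9)) + 405565)/163542 = ((47486 - (-4)*(-45)) + 405565)*(1/163542) = ((47486 - 1*180) + 405565)*(1/163542) = ((47486 - 180) + 405565)*(1/163542) = (47306 + 405565)*(1/163542) = 452871*(1/163542) = 150957/54514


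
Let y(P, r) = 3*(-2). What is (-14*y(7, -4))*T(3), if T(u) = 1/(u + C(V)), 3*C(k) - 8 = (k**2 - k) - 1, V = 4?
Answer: 9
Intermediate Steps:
C(k) = 7/3 - k/3 + k**2/3 (C(k) = 8/3 + ((k**2 - k) - 1)/3 = 8/3 + (-1 + k**2 - k)/3 = 8/3 + (-1/3 - k/3 + k**2/3) = 7/3 - k/3 + k**2/3)
y(P, r) = -6
T(u) = 1/(19/3 + u) (T(u) = 1/(u + (7/3 - 1/3*4 + (1/3)*4**2)) = 1/(u + (7/3 - 4/3 + (1/3)*16)) = 1/(u + (7/3 - 4/3 + 16/3)) = 1/(u + 19/3) = 1/(19/3 + u))
(-14*y(7, -4))*T(3) = (-14*(-6))*(3/(19 + 3*3)) = 84*(3/(19 + 9)) = 84*(3/28) = 9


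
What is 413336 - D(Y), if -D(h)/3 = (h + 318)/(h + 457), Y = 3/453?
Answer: 28523634745/69008 ≈ 4.1334e+5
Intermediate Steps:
Y = 1/151 (Y = 3*(1/453) = 1/151 ≈ 0.0066225)
D(h) = -3*(318 + h)/(457 + h) (D(h) = -3*(h + 318)/(h + 457) = -3*(318 + h)/(457 + h))
413336 - D(Y) = 413336 - 3*(-318 - 1*1/151)/(457 + 1/151) = 413336 - 3*(-318 - 1/151)/69008/151 = 413336 - 3*151*(-48019)/(69008*151) = 413336 - 1*(-144057/69008) = 413336 + 144057/69008 = 28523634745/69008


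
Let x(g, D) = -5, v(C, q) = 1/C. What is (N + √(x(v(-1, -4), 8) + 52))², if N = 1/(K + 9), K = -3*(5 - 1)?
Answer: 424/9 - 2*√47/3 ≈ 42.541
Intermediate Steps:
K = -12 (K = -3*4 = -12)
N = -⅓ (N = 1/(-12 + 9) = 1/(-3) = -⅓ ≈ -0.33333)
(N + √(x(v(-1, -4), 8) + 52))² = (-⅓ + √(-5 + 52))² = (-⅓ + √47)²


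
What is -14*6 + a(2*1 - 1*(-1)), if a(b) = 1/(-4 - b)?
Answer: -589/7 ≈ -84.143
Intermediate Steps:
-14*6 + a(2*1 - 1*(-1)) = -14*6 - 1/(4 + (2*1 - 1*(-1))) = -84 - 1/(4 + (2 + 1)) = -84 - 1/(4 + 3) = -84 - 1/7 = -589/7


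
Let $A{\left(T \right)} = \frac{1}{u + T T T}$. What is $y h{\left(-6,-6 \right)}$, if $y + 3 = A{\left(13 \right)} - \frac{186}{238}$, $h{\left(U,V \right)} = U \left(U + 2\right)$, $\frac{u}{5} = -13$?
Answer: $- \frac{5755686}{63427} \approx -90.745$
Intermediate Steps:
$u = -65$ ($u = 5 \left(-13\right) = -65$)
$A{\left(T \right)} = \frac{1}{-65 + T^{3}}$ ($A{\left(T \right)} = \frac{1}{-65 + T T T} = \frac{1}{-65 + T^{2} T} = \frac{1}{-65 + T^{3}}$)
$h{\left(U,V \right)} = U \left(2 + U\right)$
$y = - \frac{959281}{253708}$ ($y = -3 + \left(\frac{1}{-65 + 13^{3}} - \frac{186}{238}\right) = -3 + \left(\frac{1}{-65 + 2197} - 186 \cdot \frac{1}{238}\right) = -3 + \left(\frac{1}{2132} - \frac{93}{119}\right) = -3 - \frac{198157}{253708} = - \frac{959281}{253708} \approx -3.781$)
$y h{\left(-6,-6 \right)} = - \frac{959281 \left(- 6 \left(2 - 6\right)\right)}{253708} = - \frac{959281 \left(\left(-6\right) \left(-4\right)\right)}{253708} = \left(- \frac{959281}{253708}\right) 24 = - \frac{5755686}{63427}$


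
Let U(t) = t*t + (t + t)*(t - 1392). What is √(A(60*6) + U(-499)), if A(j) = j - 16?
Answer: √2136563 ≈ 1461.7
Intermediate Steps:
A(j) = -16 + j
U(t) = t² + 2*t*(-1392 + t) (U(t) = t² + (2*t)*(-1392 + t) = t² + 2*t*(-1392 + t))
√(A(60*6) + U(-499)) = √((-16 + 60*6) + 3*(-499)*(-928 - 499)) = √((-16 + 360) + 3*(-499)*(-1427)) = √(344 + 2136219) = √2136563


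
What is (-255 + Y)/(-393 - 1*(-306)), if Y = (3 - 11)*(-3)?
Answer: 77/29 ≈ 2.6552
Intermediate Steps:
Y = 24 (Y = -8*(-3) = 24)
(-255 + Y)/(-393 - 1*(-306)) = (-255 + 24)/(-393 - 1*(-306)) = -231/(-393 + 306) = -231/(-87) = -231*(-1/87) = 77/29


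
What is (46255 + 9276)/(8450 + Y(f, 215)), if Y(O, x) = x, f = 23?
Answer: 55531/8665 ≈ 6.4087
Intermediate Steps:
(46255 + 9276)/(8450 + Y(f, 215)) = (46255 + 9276)/(8450 + 215) = 55531/8665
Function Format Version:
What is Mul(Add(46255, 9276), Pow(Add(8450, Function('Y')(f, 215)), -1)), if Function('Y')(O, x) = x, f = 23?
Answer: Rational(55531, 8665) ≈ 6.4087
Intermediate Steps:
Mul(Add(46255, 9276), Pow(Add(8450, Function('Y')(f, 215)), -1)) = Mul(Add(46255, 9276), Pow(Add(8450, 215), -1)) = Mul(55531, Pow(8665, -1)) = Mul(55531, Rational(1, 8665)) = Rational(55531, 8665)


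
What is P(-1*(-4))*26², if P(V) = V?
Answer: 2704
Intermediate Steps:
P(-1*(-4))*26² = -1*(-4)*26² = 4*676 = 2704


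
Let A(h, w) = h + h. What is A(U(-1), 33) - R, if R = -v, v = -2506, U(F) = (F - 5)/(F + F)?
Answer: -2500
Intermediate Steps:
U(F) = (-5 + F)/(2*F) (U(F) = (-5 + F)/((2*F)) = (-5 + F)*(1/(2*F)) = (-5 + F)/(2*F))
A(h, w) = 2*h
R = 2506 (R = -1*(-2506) = 2506)
A(U(-1), 33) - R = 2*((½)*(-5 - 1)/(-1)) - 1*2506 = 2*((½)*(-1)*(-6)) - 2506 = 2*3 - 2506 = 6 - 2506 = -2500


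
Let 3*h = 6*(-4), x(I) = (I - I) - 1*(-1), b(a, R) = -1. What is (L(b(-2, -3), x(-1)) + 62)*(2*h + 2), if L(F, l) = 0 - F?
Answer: -882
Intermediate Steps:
x(I) = 1 (x(I) = 0 + 1 = 1)
L(F, l) = -F
h = -8 (h = (6*(-4))/3 = (⅓)*(-24) = -8)
(L(b(-2, -3), x(-1)) + 62)*(2*h + 2) = (-1*(-1) + 62)*(2*(-8) + 2) = (1 + 62)*(-16 + 2) = 63*(-14) = -882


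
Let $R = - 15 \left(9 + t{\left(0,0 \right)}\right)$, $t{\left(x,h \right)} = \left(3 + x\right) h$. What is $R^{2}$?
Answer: $18225$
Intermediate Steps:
$t{\left(x,h \right)} = h \left(3 + x\right)$
$R = -135$ ($R = - 15 \left(9 + 0 \left(3 + 0\right)\right) = - 15 \left(9 + 0 \cdot 3\right) = - 15 \left(9 + 0\right) = \left(-15\right) 9 = -135$)
$R^{2} = \left(-135\right)^{2} = 18225$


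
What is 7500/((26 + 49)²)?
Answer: 4/3 ≈ 1.3333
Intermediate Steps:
7500/((26 + 49)²) = 7500/(75²) = 7500/5625 = 7500*(1/5625) = 4/3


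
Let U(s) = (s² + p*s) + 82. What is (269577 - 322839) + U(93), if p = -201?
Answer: -63224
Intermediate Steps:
U(s) = 82 + s² - 201*s (U(s) = (s² - 201*s) + 82 = 82 + s² - 201*s)
(269577 - 322839) + U(93) = (269577 - 322839) + (82 + 93² - 201*93) = -53262 + (82 + 8649 - 18693) = -53262 - 9962 = -63224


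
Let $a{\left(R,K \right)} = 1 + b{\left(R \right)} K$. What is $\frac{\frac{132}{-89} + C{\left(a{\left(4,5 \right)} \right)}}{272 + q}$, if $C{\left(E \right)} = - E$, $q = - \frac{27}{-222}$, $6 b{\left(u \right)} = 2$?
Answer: $- \frac{81992}{5376579} \approx -0.01525$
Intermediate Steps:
$b{\left(u \right)} = \frac{1}{3}$ ($b{\left(u \right)} = \frac{1}{6} \cdot 2 = \frac{1}{3}$)
$a{\left(R,K \right)} = 1 + \frac{K}{3}$
$q = \frac{9}{74}$ ($q = \left(-27\right) \left(- \frac{1}{222}\right) = \frac{9}{74} \approx 0.12162$)
$\frac{\frac{132}{-89} + C{\left(a{\left(4,5 \right)} \right)}}{272 + q} = \frac{\frac{132}{-89} - \left(1 + \frac{1}{3} \cdot 5\right)}{272 + \frac{9}{74}} = \frac{132 \left(- \frac{1}{89}\right) - \left(1 + \frac{5}{3}\right)}{\frac{20137}{74}} = \left(- \frac{132}{89} - \frac{8}{3}\right) \frac{74}{20137} = \left(- \frac{1108}{267}\right) \frac{74}{20137} = - \frac{81992}{5376579}$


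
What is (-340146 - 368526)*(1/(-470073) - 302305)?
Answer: 33568710324467584/156691 ≈ 2.1424e+11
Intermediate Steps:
(-340146 - 368526)*(1/(-470073) - 302305) = -708672*(-1/470073 - 302305) = -708672*(-142105418266/470073) = 33568710324467584/156691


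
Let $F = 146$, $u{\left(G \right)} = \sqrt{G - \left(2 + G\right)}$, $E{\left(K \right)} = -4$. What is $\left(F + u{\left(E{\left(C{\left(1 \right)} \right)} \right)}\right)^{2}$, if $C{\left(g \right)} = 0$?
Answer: $\left(146 + i \sqrt{2}\right)^{2} \approx 21314.0 + 413.0 i$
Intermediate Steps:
$u{\left(G \right)} = i \sqrt{2}$ ($u{\left(G \right)} = \sqrt{-2} = i \sqrt{2}$)
$\left(F + u{\left(E{\left(C{\left(1 \right)} \right)} \right)}\right)^{2} = \left(146 + i \sqrt{2}\right)^{2}$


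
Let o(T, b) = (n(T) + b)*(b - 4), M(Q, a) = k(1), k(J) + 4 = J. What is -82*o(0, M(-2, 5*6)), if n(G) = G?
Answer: -1722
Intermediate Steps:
k(J) = -4 + J
M(Q, a) = -3 (M(Q, a) = -4 + 1 = -3)
o(T, b) = (-4 + b)*(T + b) (o(T, b) = (T + b)*(b - 4) = (T + b)*(-4 + b) = (-4 + b)*(T + b))
-82*o(0, M(-2, 5*6)) = -82*((-3)² - 4*0 - 4*(-3) + 0*(-3)) = -82*(9 + 0 + 12 + 0) = -82*21 = -1722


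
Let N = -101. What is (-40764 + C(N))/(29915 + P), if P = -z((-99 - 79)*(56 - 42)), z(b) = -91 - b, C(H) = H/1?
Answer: -40865/27514 ≈ -1.4852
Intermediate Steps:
C(H) = H (C(H) = H*1 = H)
P = -2401 (P = -(-91 - (-99 - 79)*(56 - 42)) = -(-91 - (-178)*14) = -(-91 - 1*(-2492)) = -(-91 + 2492) = -1*2401 = -2401)
(-40764 + C(N))/(29915 + P) = (-40764 - 101)/(29915 - 2401) = -40865/27514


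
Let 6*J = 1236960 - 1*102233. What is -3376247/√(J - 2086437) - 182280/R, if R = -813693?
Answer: 60760/271231 + 3376247*I*√68303370/11383895 ≈ 0.22402 + 2451.1*I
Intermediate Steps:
J = 1134727/6 (J = (1236960 - 1*102233)/6 = (1236960 - 102233)/6 = (⅙)*1134727 = 1134727/6 ≈ 1.8912e+5)
-3376247/√(J - 2086437) - 182280/R = -3376247/√(1134727/6 - 2086437) - 182280/(-813693) = -3376247*(-I*√68303370/11383895) - 182280*(-1/813693) = -3376247*(-I*√68303370/11383895) + 60760/271231 = -(-3376247)*I*√68303370/11383895 + 60760/271231 = 3376247*I*√68303370/11383895 + 60760/271231 = 60760/271231 + 3376247*I*√68303370/11383895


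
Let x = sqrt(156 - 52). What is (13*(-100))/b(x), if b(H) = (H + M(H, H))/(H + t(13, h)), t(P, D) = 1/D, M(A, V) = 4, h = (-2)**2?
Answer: -33475/22 + 4875*sqrt(26)/44 ≈ -956.64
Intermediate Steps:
h = 4
x = 2*sqrt(26) (x = sqrt(104) = 2*sqrt(26) ≈ 10.198)
b(H) = (4 + H)/(1/4 + H) (b(H) = (H + 4)/(H + 1/4) = (4 + H)/(H + 1/4) = (4 + H)/(1/4 + H))
(13*(-100))/b(x) = (13*(-100))/((4*(4 + 2*sqrt(26))/(1 + 4*(2*sqrt(26))))) = -1300*(1 + 8*sqrt(26))/(4*(4 + 2*sqrt(26))) = -325*(1 + 8*sqrt(26))/(4 + 2*sqrt(26))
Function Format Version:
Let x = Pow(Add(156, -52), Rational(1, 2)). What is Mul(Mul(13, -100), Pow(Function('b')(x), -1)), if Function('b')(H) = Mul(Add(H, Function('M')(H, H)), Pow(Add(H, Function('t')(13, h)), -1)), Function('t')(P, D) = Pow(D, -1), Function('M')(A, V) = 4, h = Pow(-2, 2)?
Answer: Add(Rational(-33475, 22), Mul(Rational(4875, 44), Pow(26, Rational(1, 2)))) ≈ -956.64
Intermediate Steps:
h = 4
x = Mul(2, Pow(26, Rational(1, 2))) (x = Pow(104, Rational(1, 2)) = Mul(2, Pow(26, Rational(1, 2))) ≈ 10.198)
Function('b')(H) = Mul(Pow(Add(Rational(1, 4), H), -1), Add(4, H)) (Function('b')(H) = Mul(Add(H, 4), Pow(Add(H, Pow(4, -1)), -1)) = Mul(Add(4, H), Pow(Add(H, Rational(1, 4)), -1)) = Mul(Add(4, H), Pow(Add(Rational(1, 4), H), -1)) = Mul(Pow(Add(Rational(1, 4), H), -1), Add(4, H)))
Mul(Mul(13, -100), Pow(Function('b')(x), -1)) = Mul(Mul(13, -100), Pow(Mul(4, Pow(Add(1, Mul(4, Mul(2, Pow(26, Rational(1, 2))))), -1), Add(4, Mul(2, Pow(26, Rational(1, 2))))), -1)) = Mul(-1300, Pow(Mul(4, Pow(Add(1, Mul(8, Pow(26, Rational(1, 2)))), -1), Add(4, Mul(2, Pow(26, Rational(1, 2))))), -1)) = Mul(-1300, Mul(Rational(1, 4), Pow(Add(4, Mul(2, Pow(26, Rational(1, 2)))), -1), Add(1, Mul(8, Pow(26, Rational(1, 2)))))) = Mul(-325, Pow(Add(4, Mul(2, Pow(26, Rational(1, 2)))), -1), Add(1, Mul(8, Pow(26, Rational(1, 2)))))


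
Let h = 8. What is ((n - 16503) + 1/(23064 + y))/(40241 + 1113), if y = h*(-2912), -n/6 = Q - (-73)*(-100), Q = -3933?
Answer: 11807639/9594128 ≈ 1.2307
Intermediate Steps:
n = 67398 (n = -6*(-3933 - (-73)*(-100)) = -6*(-3933 - 1*7300) = -6*(-3933 - 7300) = -6*(-11233) = 67398)
y = -23296 (y = 8*(-2912) = -23296)
((n - 16503) + 1/(23064 + y))/(40241 + 1113) = ((67398 - 16503) + 1/(23064 - 23296))/(40241 + 1113) = (50895 + 1/(-232))/41354 = (50895 - 1/232)*(1/41354) = (11807639/232)*(1/41354) = 11807639/9594128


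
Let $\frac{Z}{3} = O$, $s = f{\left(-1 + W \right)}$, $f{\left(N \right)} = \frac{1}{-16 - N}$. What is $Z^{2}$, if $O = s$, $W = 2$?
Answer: $\frac{9}{289} \approx 0.031142$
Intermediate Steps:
$s = - \frac{1}{17}$ ($s = - \frac{1}{16 + \left(-1 + 2\right)} = - \frac{1}{16 + 1} = - \frac{1}{17} \approx -0.058824$)
$O = - \frac{1}{17} \approx -0.058824$
$Z = - \frac{3}{17}$ ($Z = 3 \left(- \frac{1}{17}\right) = - \frac{3}{17} \approx -0.17647$)
$Z^{2} = \left(- \frac{3}{17}\right)^{2} = \frac{9}{289}$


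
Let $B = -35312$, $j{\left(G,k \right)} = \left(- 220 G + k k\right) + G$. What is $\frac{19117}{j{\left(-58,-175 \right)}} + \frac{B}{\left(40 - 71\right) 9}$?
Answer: $\frac{1535296667}{12088233} \approx 127.01$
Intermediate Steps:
$j{\left(G,k \right)} = k^{2} - 219 G$ ($j{\left(G,k \right)} = \left(- 220 G + k^{2}\right) + G = \left(k^{2} - 220 G\right) + G = k^{2} - 219 G$)
$\frac{19117}{j{\left(-58,-175 \right)}} + \frac{B}{\left(40 - 71\right) 9} = \frac{19117}{\left(-175\right)^{2} - -12702} - \frac{35312}{\left(40 - 71\right) 9} = \frac{19117}{30625 + 12702} - \frac{35312}{\left(-31\right) 9} = \frac{19117}{43327} - \frac{35312}{-279} = 19117 \cdot \frac{1}{43327} - - \frac{35312}{279} = \frac{19117}{43327} + \frac{35312}{279} = \frac{1535296667}{12088233}$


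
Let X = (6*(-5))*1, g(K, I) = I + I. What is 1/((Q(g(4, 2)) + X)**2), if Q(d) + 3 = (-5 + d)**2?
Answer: 1/1024 ≈ 0.00097656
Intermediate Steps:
g(K, I) = 2*I
Q(d) = -3 + (-5 + d)**2
X = -30 (X = -30*1 = -30)
1/((Q(g(4, 2)) + X)**2) = 1/(((-3 + (-5 + 2*2)**2) - 30)**2) = 1/(((-3 + (-5 + 4)**2) - 30)**2) = 1/(((-3 + (-1)**2) - 30)**2) = 1/(((-3 + 1) - 30)**2) = 1/((-2 - 30)**2) = 1/((-32)**2) = 1/1024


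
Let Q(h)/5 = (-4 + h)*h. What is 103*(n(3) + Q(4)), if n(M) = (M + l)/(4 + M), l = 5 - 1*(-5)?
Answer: 1339/7 ≈ 191.29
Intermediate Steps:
l = 10 (l = 5 + 5 = 10)
n(M) = (10 + M)/(4 + M) (n(M) = (M + 10)/(4 + M) = (10 + M)/(4 + M))
Q(h) = 5*h*(-4 + h) (Q(h) = 5*((-4 + h)*h) = 5*(h*(-4 + h)) = 5*h*(-4 + h))
103*(n(3) + Q(4)) = 103*((10 + 3)/(4 + 3) + 5*4*(-4 + 4)) = 103*(13/7 + 5*4*0) = 103*((⅐)*13 + 0) = 103*(13/7 + 0) = 103*(13/7) = 1339/7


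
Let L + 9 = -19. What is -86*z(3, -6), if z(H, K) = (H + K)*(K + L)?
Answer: -8772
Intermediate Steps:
L = -28 (L = -9 - 19 = -28)
z(H, K) = (-28 + K)*(H + K) (z(H, K) = (H + K)*(K - 28) = (H + K)*(-28 + K) = (-28 + K)*(H + K))
-86*z(3, -6) = -86*((-6)**2 - 28*3 - 28*(-6) + 3*(-6)) = -86*(36 - 84 + 168 - 18) = -86*102 = -8772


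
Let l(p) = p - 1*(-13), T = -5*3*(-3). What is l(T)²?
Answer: 3364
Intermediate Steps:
T = 45 (T = -15*(-3) = 45)
l(p) = 13 + p (l(p) = p + 13 = 13 + p)
l(T)² = (13 + 45)² = 58² = 3364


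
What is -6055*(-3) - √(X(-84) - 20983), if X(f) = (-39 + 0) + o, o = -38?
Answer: 18165 - 18*I*√65 ≈ 18165.0 - 145.12*I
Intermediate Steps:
X(f) = -77 (X(f) = (-39 + 0) - 38 = -39 - 38 = -77)
-6055*(-3) - √(X(-84) - 20983) = -6055*(-3) - √(-77 - 20983) = 18165 - √(-21060) = 18165 - 18*I*√65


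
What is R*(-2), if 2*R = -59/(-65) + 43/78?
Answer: -569/390 ≈ -1.4590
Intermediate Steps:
R = 569/780 (R = (-59/(-65) + 43/78)/2 = (-59*(-1/65) + 43*(1/78))/2 = (59/65 + 43/78)/2 = (½)*(569/390) = 569/780 ≈ 0.72949)
R*(-2) = (569/780)*(-2) = -569/390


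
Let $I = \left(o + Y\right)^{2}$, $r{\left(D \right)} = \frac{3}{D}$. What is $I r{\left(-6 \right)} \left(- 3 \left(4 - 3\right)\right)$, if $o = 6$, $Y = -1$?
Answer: $\frac{75}{2} \approx 37.5$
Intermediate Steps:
$I = 25$ ($I = \left(6 - 1\right)^{2} = 5^{2} = 25$)
$I r{\left(-6 \right)} \left(- 3 \left(4 - 3\right)\right) = 25 \frac{3}{-6} \left(- 3 \left(4 - 3\right)\right) = 25 \cdot 3 \left(- \frac{1}{6}\right) \left(\left(-3\right) 1\right) = 25 \left(- \frac{1}{2}\right) \left(-3\right) = \left(- \frac{25}{2}\right) \left(-3\right) = \frac{75}{2}$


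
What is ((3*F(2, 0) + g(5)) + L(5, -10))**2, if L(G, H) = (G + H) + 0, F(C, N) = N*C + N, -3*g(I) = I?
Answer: 400/9 ≈ 44.444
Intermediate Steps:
g(I) = -I/3
F(C, N) = N + C*N (F(C, N) = C*N + N = N + C*N)
L(G, H) = G + H
((3*F(2, 0) + g(5)) + L(5, -10))**2 = ((3*(0*(1 + 2)) - 1/3*5) + (5 - 10))**2 = ((3*(0*3) - 5/3) - 5)**2 = ((3*0 - 5/3) - 5)**2 = ((0 - 5/3) - 5)**2 = (-5/3 - 5)**2 = (-20/3)**2 = 400/9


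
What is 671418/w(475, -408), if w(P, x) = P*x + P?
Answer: -61038/17575 ≈ -3.4730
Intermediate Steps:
w(P, x) = P + P*x
671418/w(475, -408) = 671418/((475*(1 - 408))) = 671418/((475*(-407))) = 671418/(-193325) = 671418*(-1/193325) = -61038/17575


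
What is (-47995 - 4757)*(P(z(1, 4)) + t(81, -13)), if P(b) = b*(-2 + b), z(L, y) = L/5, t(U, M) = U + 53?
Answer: -176244432/25 ≈ -7.0498e+6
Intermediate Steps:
t(U, M) = 53 + U
z(L, y) = L/5 (z(L, y) = L*(⅕) = L/5)
(-47995 - 4757)*(P(z(1, 4)) + t(81, -13)) = (-47995 - 4757)*(((⅕)*1)*(-2 + (⅕)*1) + (53 + 81)) = -52752*((-2 + ⅕)/5 + 134) = -52752*((⅕)*(-9/5) + 134) = -52752*(-9/25 + 134) = -52752*3341/25 = -176244432/25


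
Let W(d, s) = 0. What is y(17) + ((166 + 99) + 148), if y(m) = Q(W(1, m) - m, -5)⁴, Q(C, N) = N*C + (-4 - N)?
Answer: 54701229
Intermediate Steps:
Q(C, N) = -4 - N + C*N (Q(C, N) = C*N + (-4 - N) = -4 - N + C*N)
y(m) = (1 + 5*m)⁴ (y(m) = (-4 - 1*(-5) + (0 - m)*(-5))⁴ = (-4 + 5 - m*(-5))⁴ = (-4 + 5 + 5*m)⁴ = (1 + 5*m)⁴)
y(17) + ((166 + 99) + 148) = (1 + 5*17)⁴ + ((166 + 99) + 148) = (1 + 85)⁴ + (265 + 148) = 86⁴ + 413 = 54700816 + 413 = 54701229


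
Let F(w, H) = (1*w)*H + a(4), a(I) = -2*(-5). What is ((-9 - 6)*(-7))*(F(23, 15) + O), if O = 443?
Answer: 83790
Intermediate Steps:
a(I) = 10
F(w, H) = 10 + H*w (F(w, H) = (1*w)*H + 10 = w*H + 10 = H*w + 10 = 10 + H*w)
((-9 - 6)*(-7))*(F(23, 15) + O) = ((-9 - 6)*(-7))*((10 + 15*23) + 443) = (-15*(-7))*((10 + 345) + 443) = 105*(355 + 443) = 105*798 = 83790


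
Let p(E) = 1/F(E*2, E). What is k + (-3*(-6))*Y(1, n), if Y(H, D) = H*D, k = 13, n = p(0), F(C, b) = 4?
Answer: 35/2 ≈ 17.500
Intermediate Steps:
p(E) = ¼ (p(E) = 1/4 = ¼)
n = ¼ ≈ 0.25000
Y(H, D) = D*H
k + (-3*(-6))*Y(1, n) = 13 + (-3*(-6))*((¼)*1) = 13 + 18*(¼) = 13 + 9/2 = 35/2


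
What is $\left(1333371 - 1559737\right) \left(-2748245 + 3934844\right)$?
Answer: $-268605669234$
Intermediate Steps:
$\left(1333371 - 1559737\right) \left(-2748245 + 3934844\right) = \left(-226366\right) 1186599 = -268605669234$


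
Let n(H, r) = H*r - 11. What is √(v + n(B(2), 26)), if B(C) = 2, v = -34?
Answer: √7 ≈ 2.6458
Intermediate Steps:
n(H, r) = -11 + H*r
√(v + n(B(2), 26)) = √(-34 + (-11 + 2*26)) = √(-34 + (-11 + 52)) = √(-34 + 41) = √7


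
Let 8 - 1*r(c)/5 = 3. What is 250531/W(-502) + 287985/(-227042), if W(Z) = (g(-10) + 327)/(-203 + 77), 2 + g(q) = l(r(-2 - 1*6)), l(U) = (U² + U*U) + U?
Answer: -1791868562013/90816800 ≈ -19731.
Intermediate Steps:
r(c) = 25 (r(c) = 40 - 5*3 = 40 - 15 = 25)
l(U) = U + 2*U² (l(U) = (U² + U²) + U = 2*U² + U = U + 2*U²)
g(q) = 1273 (g(q) = -2 + 25*(1 + 2*25) = -2 + 25*(1 + 50) = -2 + 25*51 = -2 + 1275 = 1273)
W(Z) = -800/63 (W(Z) = (1273 + 327)/(-203 + 77) = 1600/(-126) = 1600*(-1/126) = -800/63)
250531/W(-502) + 287985/(-227042) = 250531/(-800/63) + 287985/(-227042) = 250531*(-63/800) + 287985*(-1/227042) = -15783453/800 - 287985/227042 = -1791868562013/90816800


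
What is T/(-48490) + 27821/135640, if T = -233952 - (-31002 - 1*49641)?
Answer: 34067497/10118744 ≈ 3.3668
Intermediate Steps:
T = -153309 (T = -233952 - (-31002 - 49641) = -233952 - 1*(-80643) = -233952 + 80643 = -153309)
T/(-48490) + 27821/135640 = -153309/(-48490) + 27821/135640 = -153309*(-1/48490) + 27821*(1/135640) = 11793/3730 + 27821/135640 = 34067497/10118744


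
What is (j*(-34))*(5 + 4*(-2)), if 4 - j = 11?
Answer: -714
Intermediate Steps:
j = -7 (j = 4 - 1*11 = 4 - 11 = -7)
(j*(-34))*(5 + 4*(-2)) = (-7*(-34))*(5 + 4*(-2)) = 238*(5 - 8) = 238*(-3) = -714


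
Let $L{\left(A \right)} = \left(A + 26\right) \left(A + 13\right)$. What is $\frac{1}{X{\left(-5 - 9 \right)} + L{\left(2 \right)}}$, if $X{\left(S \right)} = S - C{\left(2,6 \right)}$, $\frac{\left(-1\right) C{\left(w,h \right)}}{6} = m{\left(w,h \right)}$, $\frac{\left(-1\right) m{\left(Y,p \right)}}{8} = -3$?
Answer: $\frac{1}{550} \approx 0.0018182$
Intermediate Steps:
$m{\left(Y,p \right)} = 24$ ($m{\left(Y,p \right)} = \left(-8\right) \left(-3\right) = 24$)
$C{\left(w,h \right)} = -144$ ($C{\left(w,h \right)} = \left(-6\right) 24 = -144$)
$L{\left(A \right)} = \left(13 + A\right) \left(26 + A\right)$ ($L{\left(A \right)} = \left(26 + A\right) \left(13 + A\right) = \left(13 + A\right) \left(26 + A\right)$)
$X{\left(S \right)} = 144 + S$ ($X{\left(S \right)} = S - -144 = S + 144 = 144 + S$)
$\frac{1}{X{\left(-5 - 9 \right)} + L{\left(2 \right)}} = \frac{1}{\left(144 - 14\right) + \left(338 + 2^{2} + 39 \cdot 2\right)} = \frac{1}{\left(144 - 14\right) + \left(338 + 4 + 78\right)} = \frac{1}{\left(144 - 14\right) + 420} = \frac{1}{130 + 420} = \frac{1}{550}$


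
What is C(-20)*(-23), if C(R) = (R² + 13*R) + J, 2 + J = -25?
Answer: -2599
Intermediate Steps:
J = -27 (J = -2 - 25 = -27)
C(R) = -27 + R² + 13*R (C(R) = (R² + 13*R) - 27 = -27 + R² + 13*R)
C(-20)*(-23) = (-27 + (-20)² + 13*(-20))*(-23) = (-27 + 400 - 260)*(-23) = 113*(-23) = -2599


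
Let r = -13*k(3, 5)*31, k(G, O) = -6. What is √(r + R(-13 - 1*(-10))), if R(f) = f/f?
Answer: √2419 ≈ 49.183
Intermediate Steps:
R(f) = 1
r = 2418 (r = -13*(-6)*31 = 78*31 = 2418)
√(r + R(-13 - 1*(-10))) = √(2418 + 1) = √2419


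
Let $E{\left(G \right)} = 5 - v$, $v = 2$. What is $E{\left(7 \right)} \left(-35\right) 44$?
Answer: $-4620$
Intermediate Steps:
$E{\left(G \right)} = 3$ ($E{\left(G \right)} = 5 - 2 = 3$)
$E{\left(7 \right)} \left(-35\right) 44 = 3 \left(-35\right) 44 = \left(-105\right) 44 = -4620$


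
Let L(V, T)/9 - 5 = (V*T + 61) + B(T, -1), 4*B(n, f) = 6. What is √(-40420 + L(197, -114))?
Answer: I*√967738/2 ≈ 491.87*I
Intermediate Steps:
B(n, f) = 3/2 (B(n, f) = (¼)*6 = 3/2)
L(V, T) = 1215/2 + 9*T*V (L(V, T) = 45 + 9*((V*T + 61) + 3/2) = 45 + 9*((T*V + 61) + 3/2) = 45 + 9*((61 + T*V) + 3/2) = 45 + 9*(125/2 + T*V) = 45 + (1125/2 + 9*T*V) = 1215/2 + 9*T*V)
√(-40420 + L(197, -114)) = √(-40420 + (1215/2 + 9*(-114)*197)) = √(-40420 + (1215/2 - 202122)) = √(-40420 - 403029/2) = √(-483869/2) = I*√967738/2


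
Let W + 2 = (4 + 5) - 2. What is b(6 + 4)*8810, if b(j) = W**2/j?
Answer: 22025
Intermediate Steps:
W = 5 (W = -2 + ((4 + 5) - 2) = -2 + (9 - 2) = -2 + 7 = 5)
b(j) = 25/j (b(j) = 5**2/j = 25/j)
b(6 + 4)*8810 = (25/(6 + 4))*8810 = (25/10)*8810 = (25*(1/10))*8810 = (5/2)*8810 = 22025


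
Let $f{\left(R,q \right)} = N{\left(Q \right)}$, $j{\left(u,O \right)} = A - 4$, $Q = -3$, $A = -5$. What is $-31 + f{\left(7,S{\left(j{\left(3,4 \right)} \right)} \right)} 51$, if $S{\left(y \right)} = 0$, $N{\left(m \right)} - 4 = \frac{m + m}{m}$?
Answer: $275$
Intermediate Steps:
$j{\left(u,O \right)} = -9$ ($j{\left(u,O \right)} = -5 - 4 = -9$)
$N{\left(m \right)} = 6$ ($N{\left(m \right)} = 4 + \frac{m + m}{m} = 4 + \frac{2 m}{m} = 4 + 2 = 6$)
$f{\left(R,q \right)} = 6$
$-31 + f{\left(7,S{\left(j{\left(3,4 \right)} \right)} \right)} 51 = -31 + 6 \cdot 51 = -31 + 306 = 275$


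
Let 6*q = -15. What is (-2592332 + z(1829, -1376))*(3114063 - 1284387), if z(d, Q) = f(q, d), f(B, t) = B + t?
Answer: -4739785741218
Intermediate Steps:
q = -5/2 (q = (⅙)*(-15) = -5/2 ≈ -2.5000)
z(d, Q) = -5/2 + d
(-2592332 + z(1829, -1376))*(3114063 - 1284387) = (-2592332 + (-5/2 + 1829))*(3114063 - 1284387) = (-2592332 + 3653/2)*1829676 = -5181011/2*1829676 = -4739785741218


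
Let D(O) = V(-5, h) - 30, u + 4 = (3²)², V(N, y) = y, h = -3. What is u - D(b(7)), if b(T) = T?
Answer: 110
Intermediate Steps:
u = 77 (u = -4 + (3²)² = -4 + 9² = -4 + 81 = 77)
D(O) = -33 (D(O) = -3 - 30 = -33)
u - D(b(7)) = 77 - 1*(-33) = 77 + 33 = 110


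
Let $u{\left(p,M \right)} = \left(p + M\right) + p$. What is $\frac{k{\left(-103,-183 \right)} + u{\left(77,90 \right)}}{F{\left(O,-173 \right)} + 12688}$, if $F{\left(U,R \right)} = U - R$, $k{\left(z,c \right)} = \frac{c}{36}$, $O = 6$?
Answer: $\frac{2867}{154404} \approx 0.018568$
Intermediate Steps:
$k{\left(z,c \right)} = \frac{c}{36}$ ($k{\left(z,c \right)} = c \frac{1}{36} = \frac{c}{36}$)
$u{\left(p,M \right)} = M + 2 p$ ($u{\left(p,M \right)} = \left(M + p\right) + p = M + 2 p$)
$\frac{k{\left(-103,-183 \right)} + u{\left(77,90 \right)}}{F{\left(O,-173 \right)} + 12688} = \frac{\frac{1}{36} \left(-183\right) + \left(90 + 2 \cdot 77\right)}{\left(6 - -173\right) + 12688} = \frac{- \frac{61}{12} + \left(90 + 154\right)}{\left(6 + 173\right) + 12688} = \frac{- \frac{61}{12} + 244}{179 + 12688} = \frac{2867}{12 \cdot 12867} = \frac{2867}{12} \cdot \frac{1}{12867} = \frac{2867}{154404}$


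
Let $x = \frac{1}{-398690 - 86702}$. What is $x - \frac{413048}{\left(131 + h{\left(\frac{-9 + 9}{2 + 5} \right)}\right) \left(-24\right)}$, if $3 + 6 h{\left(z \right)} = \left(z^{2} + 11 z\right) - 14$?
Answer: $\frac{50122547935}{373266448} \approx 134.28$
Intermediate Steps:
$x = - \frac{1}{485392}$ ($x = \frac{1}{-485392} = - \frac{1}{485392} \approx -2.0602 \cdot 10^{-6}$)
$h{\left(z \right)} = - \frac{17}{6} + \frac{z^{2}}{6} + \frac{11 z}{6}$ ($h{\left(z \right)} = - \frac{1}{2} + \frac{\left(z^{2} + 11 z\right) - 14}{6} = - \frac{1}{2} + \frac{-14 + z^{2} + 11 z}{6} = - \frac{1}{2} + \left(- \frac{7}{3} + \frac{z^{2}}{6} + \frac{11 z}{6}\right) = - \frac{17}{6} + \frac{z^{2}}{6} + \frac{11 z}{6}$)
$x - \frac{413048}{\left(131 + h{\left(\frac{-9 + 9}{2 + 5} \right)}\right) \left(-24\right)} = - \frac{1}{485392} - \frac{413048}{\left(131 + \left(- \frac{17}{6} + \frac{\left(\frac{-9 + 9}{2 + 5}\right)^{2}}{6} + \frac{11 \frac{-9 + 9}{2 + 5}}{6}\right)\right) \left(-24\right)} = - \frac{1}{485392} - \frac{413048}{\left(131 + \left(- \frac{17}{6} + \frac{\left(\frac{0}{7}\right)^{2}}{6} + \frac{11 \cdot \frac{0}{7}}{6}\right)\right) \left(-24\right)} = - \frac{1}{485392} - \frac{413048}{\left(131 + \left(- \frac{17}{6} + \frac{\left(0 \cdot \frac{1}{7}\right)^{2}}{6} + \frac{11 \cdot 0 \cdot \frac{1}{7}}{6}\right)\right) \left(-24\right)} = - \frac{1}{485392} - \frac{413048}{\left(131 + \left(- \frac{17}{6} + \frac{0^{2}}{6} + \frac{11}{6} \cdot 0\right)\right) \left(-24\right)} = - \frac{1}{485392} - \frac{413048}{\left(131 + \left(- \frac{17}{6} + \frac{1}{6} \cdot 0 + 0\right)\right) \left(-24\right)} = - \frac{1}{485392} - \frac{413048}{\left(131 + \left(- \frac{17}{6} + 0 + 0\right)\right) \left(-24\right)} = - \frac{1}{485392} - \frac{413048}{\left(131 - \frac{17}{6}\right) \left(-24\right)} = - \frac{1}{485392} - \frac{413048}{\frac{769}{6} \left(-24\right)} = - \frac{1}{485392} - \frac{413048}{-3076} = - \frac{1}{485392} - 413048 \left(- \frac{1}{3076}\right) = - \frac{1}{485392} - - \frac{103262}{769} = - \frac{1}{485392} + \frac{103262}{769} = \frac{50122547935}{373266448}$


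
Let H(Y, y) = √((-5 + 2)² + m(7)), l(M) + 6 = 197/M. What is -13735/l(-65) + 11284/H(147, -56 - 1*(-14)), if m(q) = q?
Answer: 2548702/587 ≈ 4341.9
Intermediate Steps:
l(M) = -6 + 197/M
H(Y, y) = 4 (H(Y, y) = √((-5 + 2)² + 7) = √((-3)² + 7) = √(9 + 7) = √16 = 4)
-13735/l(-65) + 11284/H(147, -56 - 1*(-14)) = -13735/(-6 + 197/(-65)) + 11284/4 = -13735/(-6 + 197*(-1/65)) + 11284*(¼) = -13735/(-6 - 197/65) + 2821 = -13735/(-587/65) + 2821 = -13735*(-65/587) + 2821 = 892775/587 + 2821 = 2548702/587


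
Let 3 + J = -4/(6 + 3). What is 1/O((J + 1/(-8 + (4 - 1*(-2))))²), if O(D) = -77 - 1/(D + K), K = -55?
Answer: -12779/983659 ≈ -0.012991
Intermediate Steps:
J = -31/9 (J = -3 - 4/(6 + 3) = -3 - 4/9 = -31/9 ≈ -3.4444)
O(D) = -77 - 1/(-55 + D) (O(D) = -77 - 1/(D - 55) = -77 - 1/(-55 + D))
1/O((J + 1/(-8 + (4 - 1*(-2))))²) = 1/((4234 - 77*(-31/9 + 1/(-8 + (4 - 1*(-2))))²)/(-55 + (-31/9 + 1/(-8 + (4 - 1*(-2))))²)) = 1/((4234 - 77*(-31/9 + 1/(-8 + (4 + 2)))²)/(-55 + (-31/9 + 1/(-8 + (4 + 2)))²)) = 1/((4234 - 77*(-31/9 + 1/(-8 + 6))²)/(-55 + (-31/9 + 1/(-8 + 6))²)) = 1/((4234 - 77*(-31/9 + 1/(-2))²)/(-55 + (-31/9 + 1/(-2))²)) = 1/((4234 - 77*(-31/9 - ½)²)/(-55 + (-31/9 - ½)²)) = 1/((4234 - 77*(-71/18)²)/(-55 + (-71/18)²)) = 1/((4234 - 77*5041/324)/(-55 + 5041/324)) = 1/((4234 - 388157/324)/(-12779/324)) = 1/(-324/12779*983659/324) = 1/(-983659/12779) = -12779/983659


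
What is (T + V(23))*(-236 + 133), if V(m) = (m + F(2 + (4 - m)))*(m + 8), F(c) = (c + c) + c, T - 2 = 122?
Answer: 76632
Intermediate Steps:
T = 124 (T = 2 + 122 = 124)
F(c) = 3*c (F(c) = 2*c + c = 3*c)
V(m) = (8 + m)*(18 - 2*m) (V(m) = (m + 3*(2 + (4 - m)))*(m + 8) = (m + 3*(6 - m))*(8 + m) = (m + (18 - 3*m))*(8 + m) = (18 - 2*m)*(8 + m) = (8 + m)*(18 - 2*m))
(T + V(23))*(-236 + 133) = (124 + (144 - 2*23**2 + 2*23))*(-236 + 133) = (124 + (144 - 2*529 + 46))*(-103) = (124 + (144 - 1058 + 46))*(-103) = (124 - 868)*(-103) = -744*(-103) = 76632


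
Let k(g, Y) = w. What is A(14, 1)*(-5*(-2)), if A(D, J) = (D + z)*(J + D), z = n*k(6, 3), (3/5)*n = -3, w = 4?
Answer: -900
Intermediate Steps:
n = -5 (n = (5/3)*(-3) = -5)
k(g, Y) = 4
z = -20 (z = -5*4 = -20)
A(D, J) = (-20 + D)*(D + J) (A(D, J) = (D - 20)*(J + D) = (-20 + D)*(D + J))
A(14, 1)*(-5*(-2)) = (14² - 20*14 - 20*1 + 14*1)*(-5*(-2)) = (196 - 280 - 20 + 14)*10 = -90*10 = -900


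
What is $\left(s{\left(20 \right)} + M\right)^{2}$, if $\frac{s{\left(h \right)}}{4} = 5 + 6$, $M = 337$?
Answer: $145161$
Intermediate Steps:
$s{\left(h \right)} = 44$ ($s{\left(h \right)} = 4 \left(5 + 6\right) = 4 \cdot 11 = 44$)
$\left(s{\left(20 \right)} + M\right)^{2} = \left(44 + 337\right)^{2} = 381^{2} = 145161$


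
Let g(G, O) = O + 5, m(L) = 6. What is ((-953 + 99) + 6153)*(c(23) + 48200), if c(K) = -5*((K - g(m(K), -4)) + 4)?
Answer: 254722930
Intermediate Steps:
g(G, O) = 5 + O
c(K) = -15 - 5*K (c(K) = -5*((K - (5 - 4)) + 4) = -5*((K - 1*1) + 4) = -5*((K - 1) + 4) = -5*((-1 + K) + 4) = -5*(3 + K) = -15 - 5*K)
((-953 + 99) + 6153)*(c(23) + 48200) = ((-953 + 99) + 6153)*((-15 - 5*23) + 48200) = (-854 + 6153)*((-15 - 115) + 48200) = 5299*(-130 + 48200) = 5299*48070 = 254722930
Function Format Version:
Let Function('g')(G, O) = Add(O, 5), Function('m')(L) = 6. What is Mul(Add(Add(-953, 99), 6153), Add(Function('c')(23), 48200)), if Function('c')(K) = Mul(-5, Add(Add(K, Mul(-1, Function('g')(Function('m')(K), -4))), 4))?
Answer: 254722930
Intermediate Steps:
Function('g')(G, O) = Add(5, O)
Function('c')(K) = Add(-15, Mul(-5, K)) (Function('c')(K) = Mul(-5, Add(Add(K, Mul(-1, Add(5, -4))), 4)) = Mul(-5, Add(Add(K, Mul(-1, 1)), 4)) = Mul(-5, Add(Add(K, -1), 4)) = Mul(-5, Add(Add(-1, K), 4)) = Mul(-5, Add(3, K)) = Add(-15, Mul(-5, K)))
Mul(Add(Add(-953, 99), 6153), Add(Function('c')(23), 48200)) = Mul(Add(Add(-953, 99), 6153), Add(Add(-15, Mul(-5, 23)), 48200)) = Mul(Add(-854, 6153), Add(Add(-15, -115), 48200)) = Mul(5299, Add(-130, 48200)) = Mul(5299, 48070) = 254722930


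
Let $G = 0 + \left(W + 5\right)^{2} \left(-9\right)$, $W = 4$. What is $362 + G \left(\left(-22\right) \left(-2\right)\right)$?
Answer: $-31714$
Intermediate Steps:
$G = -729$ ($G = 0 + \left(4 + 5\right)^{2} \left(-9\right) = 0 + 9^{2} \left(-9\right) = 0 + 81 \left(-9\right) = 0 - 729 = -729$)
$362 + G \left(\left(-22\right) \left(-2\right)\right) = 362 - 729 \left(\left(-22\right) \left(-2\right)\right) = 362 - 32076 = -31714$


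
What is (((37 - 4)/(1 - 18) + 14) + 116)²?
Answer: 4739329/289 ≈ 16399.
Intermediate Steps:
(((37 - 4)/(1 - 18) + 14) + 116)² = ((33/(-17) + 14) + 116)² = ((33*(-1/17) + 14) + 116)² = ((-33/17 + 14) + 116)² = (205/17 + 116)² = (2177/17)² = 4739329/289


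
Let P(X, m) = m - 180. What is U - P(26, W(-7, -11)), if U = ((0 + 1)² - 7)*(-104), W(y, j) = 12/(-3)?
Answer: 808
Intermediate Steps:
W(y, j) = -4 (W(y, j) = 12*(-⅓) = -4)
P(X, m) = -180 + m
U = 624 (U = (1² - 7)*(-104) = (1 - 7)*(-104) = -6*(-104) = 624)
U - P(26, W(-7, -11)) = 624 - (-180 - 4) = 624 - 1*(-184) = 624 + 184 = 808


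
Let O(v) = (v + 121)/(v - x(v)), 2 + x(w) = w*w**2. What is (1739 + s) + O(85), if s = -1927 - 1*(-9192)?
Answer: 2764398973/307019 ≈ 9004.0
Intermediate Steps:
x(w) = -2 + w**3 (x(w) = -2 + w*w**2 = -2 + w**3)
O(v) = (121 + v)/(2 + v - v**3) (O(v) = (v + 121)/(v - (-2 + v**3)) = (121 + v)/(v + (2 - v**3)) = (121 + v)/(2 + v - v**3))
s = 7265 (s = -1927 + 9192 = 7265)
(1739 + s) + O(85) = (1739 + 7265) + (121 + 85)/(2 + 85 - 1*85**3) = 9004 + 206/(2 + 85 - 1*614125) = 9004 + 206/(2 + 85 - 614125) = 9004 + 206/(-614038) = 9004 - 1/614038*206 = 9004 - 103/307019 = 2764398973/307019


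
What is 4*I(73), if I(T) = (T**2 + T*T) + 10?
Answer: 42672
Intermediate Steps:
I(T) = 10 + 2*T**2 (I(T) = (T**2 + T**2) + 10 = 2*T**2 + 10 = 10 + 2*T**2)
4*I(73) = 4*(10 + 2*73**2) = 4*(10 + 2*5329) = 4*(10 + 10658) = 4*10668 = 42672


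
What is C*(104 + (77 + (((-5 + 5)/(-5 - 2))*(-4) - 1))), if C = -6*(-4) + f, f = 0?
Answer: 4320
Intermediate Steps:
C = 24 (C = -6*(-4) + 0 = 24 + 0 = 24)
C*(104 + (77 + (((-5 + 5)/(-5 - 2))*(-4) - 1))) = 24*(104 + (77 + (((-5 + 5)/(-5 - 2))*(-4) - 1))) = 24*(104 + (77 + ((0/(-7))*(-4) - 1))) = 24*(104 + (77 + ((0*(-1/7))*(-4) - 1))) = 24*(104 + (77 + (0*(-4) - 1))) = 24*(104 + (77 + (0 - 1))) = 24*(104 + (77 - 1)) = 24*(104 + 76) = 24*180 = 4320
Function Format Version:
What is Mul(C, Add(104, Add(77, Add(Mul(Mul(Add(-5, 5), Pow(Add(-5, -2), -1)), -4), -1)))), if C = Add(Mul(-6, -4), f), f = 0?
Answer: 4320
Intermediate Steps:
C = 24 (C = Add(Mul(-6, -4), 0) = Add(24, 0) = 24)
Mul(C, Add(104, Add(77, Add(Mul(Mul(Add(-5, 5), Pow(Add(-5, -2), -1)), -4), -1)))) = Mul(24, Add(104, Add(77, Add(Mul(Mul(Add(-5, 5), Pow(Add(-5, -2), -1)), -4), -1)))) = Mul(24, Add(104, Add(77, Add(Mul(Mul(0, Pow(-7, -1)), -4), -1)))) = Mul(24, Add(104, Add(77, Add(Mul(Mul(0, Rational(-1, 7)), -4), -1)))) = Mul(24, Add(104, Add(77, Add(Mul(0, -4), -1)))) = Mul(24, Add(104, Add(77, Add(0, -1)))) = Mul(24, Add(104, Add(77, -1))) = Mul(24, Add(104, 76)) = Mul(24, 180) = 4320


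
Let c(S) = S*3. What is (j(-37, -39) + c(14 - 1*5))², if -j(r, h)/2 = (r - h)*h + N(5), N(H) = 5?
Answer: 29929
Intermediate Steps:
c(S) = 3*S
j(r, h) = -10 - 2*h*(r - h) (j(r, h) = -2*((r - h)*h + 5) = -2*(h*(r - h) + 5) = -2*(5 + h*(r - h)) = -10 - 2*h*(r - h))
(j(-37, -39) + c(14 - 1*5))² = ((-10 + 2*(-39)² - 2*(-39)*(-37)) + 3*(14 - 1*5))² = ((-10 + 2*1521 - 2886) + 3*(14 - 5))² = ((-10 + 3042 - 2886) + 3*9)² = (146 + 27)² = 173² = 29929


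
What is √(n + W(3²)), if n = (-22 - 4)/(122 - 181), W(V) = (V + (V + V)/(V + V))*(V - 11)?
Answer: I*√68086/59 ≈ 4.4226*I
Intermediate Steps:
W(V) = (1 + V)*(-11 + V) (W(V) = (V + (2*V)/((2*V)))*(-11 + V) = (V + (2*V)*(1/(2*V)))*(-11 + V) = (V + 1)*(-11 + V) = (1 + V)*(-11 + V))
n = 26/59 (n = -26/(-59) = -26*(-1/59) = 26/59 ≈ 0.44068)
√(n + W(3²)) = √(26/59 + (-11 + (3²)² - 10*3²)) = √(26/59 + (-11 + 9² - 10*9)) = √(26/59 + (-11 + 81 - 90)) = √(26/59 - 20) = √(-1154/59) = I*√68086/59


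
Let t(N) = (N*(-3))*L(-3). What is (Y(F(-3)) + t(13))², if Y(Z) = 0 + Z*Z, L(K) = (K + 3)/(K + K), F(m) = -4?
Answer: 256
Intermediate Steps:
L(K) = (3 + K)/(2*K) (L(K) = (3 + K)/((2*K)) = (3 + K)*(1/(2*K)) = (3 + K)/(2*K))
t(N) = 0 (t(N) = (N*(-3))*((½)*(3 - 3)/(-3)) = (-3*N)*((½)*(-⅓)*0) = -3*N*0 = 0)
Y(Z) = Z² (Y(Z) = 0 + Z² = Z²)
(Y(F(-3)) + t(13))² = ((-4)² + 0)² = (16 + 0)² = 16² = 256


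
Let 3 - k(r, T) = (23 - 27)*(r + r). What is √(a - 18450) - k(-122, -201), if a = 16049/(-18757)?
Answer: 973 + I*√6491473185143/18757 ≈ 973.0 + 135.83*I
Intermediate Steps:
a = -16049/18757 (a = 16049*(-1/18757) = -16049/18757 ≈ -0.85563)
k(r, T) = 3 + 8*r (k(r, T) = 3 - (23 - 27)*(r + r) = 3 - (-4)*2*r = 3 - (-8)*r = 3 + 8*r)
√(a - 18450) - k(-122, -201) = √(-16049/18757 - 18450) - (3 + 8*(-122)) = √(-346082699/18757) - (3 - 976) = I*√6491473185143/18757 - 1*(-973) = I*√6491473185143/18757 + 973 = 973 + I*√6491473185143/18757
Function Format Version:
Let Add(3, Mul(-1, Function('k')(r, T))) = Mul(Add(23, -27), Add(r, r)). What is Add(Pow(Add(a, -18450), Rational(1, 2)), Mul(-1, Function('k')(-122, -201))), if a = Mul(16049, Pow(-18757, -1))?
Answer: Add(973, Mul(Rational(1, 18757), I, Pow(6491473185143, Rational(1, 2)))) ≈ Add(973.00, Mul(135.83, I))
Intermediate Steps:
a = Rational(-16049, 18757) (a = Mul(16049, Rational(-1, 18757)) = Rational(-16049, 18757) ≈ -0.85563)
Function('k')(r, T) = Add(3, Mul(8, r)) (Function('k')(r, T) = Add(3, Mul(-1, Mul(Add(23, -27), Add(r, r)))) = Add(3, Mul(-1, Mul(-4, Mul(2, r)))) = Add(3, Mul(-1, Mul(-8, r))) = Add(3, Mul(8, r)))
Add(Pow(Add(a, -18450), Rational(1, 2)), Mul(-1, Function('k')(-122, -201))) = Add(Pow(Add(Rational(-16049, 18757), -18450), Rational(1, 2)), Mul(-1, Add(3, Mul(8, -122)))) = Add(Pow(Rational(-346082699, 18757), Rational(1, 2)), Mul(-1, Add(3, -976))) = Add(Mul(Rational(1, 18757), I, Pow(6491473185143, Rational(1, 2))), Mul(-1, -973)) = Add(Mul(Rational(1, 18757), I, Pow(6491473185143, Rational(1, 2))), 973) = Add(973, Mul(Rational(1, 18757), I, Pow(6491473185143, Rational(1, 2))))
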